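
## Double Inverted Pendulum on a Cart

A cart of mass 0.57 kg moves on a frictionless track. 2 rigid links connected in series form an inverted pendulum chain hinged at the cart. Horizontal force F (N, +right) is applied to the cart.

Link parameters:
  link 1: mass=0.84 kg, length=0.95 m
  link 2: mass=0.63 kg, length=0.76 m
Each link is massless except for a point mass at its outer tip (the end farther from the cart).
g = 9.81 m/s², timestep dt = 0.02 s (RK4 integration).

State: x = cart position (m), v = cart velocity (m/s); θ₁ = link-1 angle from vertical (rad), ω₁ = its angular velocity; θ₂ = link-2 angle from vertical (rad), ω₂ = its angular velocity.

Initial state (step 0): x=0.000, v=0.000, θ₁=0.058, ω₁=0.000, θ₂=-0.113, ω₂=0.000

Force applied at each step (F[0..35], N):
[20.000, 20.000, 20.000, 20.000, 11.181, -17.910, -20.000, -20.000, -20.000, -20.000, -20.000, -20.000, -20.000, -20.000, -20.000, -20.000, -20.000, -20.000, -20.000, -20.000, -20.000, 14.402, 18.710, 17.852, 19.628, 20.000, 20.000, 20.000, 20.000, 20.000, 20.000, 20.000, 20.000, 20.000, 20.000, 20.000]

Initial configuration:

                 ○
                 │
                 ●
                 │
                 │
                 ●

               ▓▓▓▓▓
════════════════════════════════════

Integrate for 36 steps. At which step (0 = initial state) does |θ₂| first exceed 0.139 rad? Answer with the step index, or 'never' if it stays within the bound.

apply F[0]=+20.000 → step 1: x=0.007, v=0.669, θ₁=0.051, ω₁=-0.662, θ₂=-0.114, ω₂=-0.087
apply F[1]=+20.000 → step 2: x=0.027, v=1.349, θ₁=0.031, ω₁=-1.344, θ₂=-0.116, ω₂=-0.160
apply F[2]=+20.000 → step 3: x=0.061, v=2.044, θ₁=-0.003, ω₁=-2.056, θ₂=-0.120, ω₂=-0.207
apply F[3]=+20.000 → step 4: x=0.109, v=2.749, θ₁=-0.051, ω₁=-2.798, θ₂=-0.124, ω₂=-0.222
apply F[4]=+11.181 → step 5: x=0.168, v=3.139, θ₁=-0.111, ω₁=-3.224, θ₂=-0.129, ω₂=-0.222
apply F[5]=-17.910 → step 6: x=0.224, v=2.552, θ₁=-0.170, ω₁=-2.643, θ₂=-0.133, ω₂=-0.218
apply F[6]=-20.000 → step 7: x=0.269, v=1.952, θ₁=-0.217, ω₁=-2.072, θ₂=-0.137, ω₂=-0.190
apply F[7]=-20.000 → step 8: x=0.303, v=1.403, θ₁=-0.253, ω₁=-1.578, θ₂=-0.141, ω₂=-0.133
apply F[8]=-20.000 → step 9: x=0.326, v=0.896, θ₁=-0.280, ω₁=-1.146, θ₂=-0.143, ω₂=-0.051
apply F[9]=-20.000 → step 10: x=0.339, v=0.417, θ₁=-0.299, ω₁=-0.757, θ₂=-0.143, ω₂=0.052
apply F[10]=-20.000 → step 11: x=0.343, v=-0.042, θ₁=-0.311, ω₁=-0.398, θ₂=-0.140, ω₂=0.169
apply F[11]=-20.000 → step 12: x=0.337, v=-0.491, θ₁=-0.315, ω₁=-0.055, θ₂=-0.136, ω₂=0.296
apply F[12]=-20.000 → step 13: x=0.323, v=-0.940, θ₁=-0.313, ω₁=0.286, θ₂=-0.129, ω₂=0.428
apply F[13]=-20.000 → step 14: x=0.300, v=-1.397, θ₁=-0.304, ω₁=0.637, θ₂=-0.119, ω₂=0.561
apply F[14]=-20.000 → step 15: x=0.267, v=-1.871, θ₁=-0.287, ω₁=1.012, θ₂=-0.106, ω₂=0.688
apply F[15]=-20.000 → step 16: x=0.225, v=-2.371, θ₁=-0.263, ω₁=1.424, θ₂=-0.091, ω₂=0.804
apply F[16]=-20.000 → step 17: x=0.172, v=-2.909, θ₁=-0.230, ω₁=1.889, θ₂=-0.074, ω₂=0.902
apply F[17]=-20.000 → step 18: x=0.108, v=-3.494, θ₁=-0.187, ω₁=2.425, θ₂=-0.055, ω₂=0.974
apply F[18]=-20.000 → step 19: x=0.032, v=-4.135, θ₁=-0.133, ω₁=3.045, θ₂=-0.035, ω₂=1.014
apply F[19]=-20.000 → step 20: x=-0.058, v=-4.825, θ₁=-0.065, ω₁=3.745, θ₂=-0.015, ω₂=1.021
apply F[20]=-20.000 → step 21: x=-0.161, v=-5.531, θ₁=0.018, ω₁=4.484, θ₂=0.005, ω₂=1.018
apply F[21]=+14.402 → step 22: x=-0.267, v=-5.010, θ₁=0.102, ω₁=3.945, θ₂=0.026, ω₂=1.029
apply F[22]=+18.710 → step 23: x=-0.361, v=-4.365, θ₁=0.174, ω₁=3.303, θ₂=0.046, ω₂=1.021
apply F[23]=+17.852 → step 24: x=-0.442, v=-3.804, θ₁=0.235, ω₁=2.781, θ₂=0.066, ω₂=0.979
apply F[24]=+19.628 → step 25: x=-0.513, v=-3.248, θ₁=0.285, ω₁=2.297, θ₂=0.085, ω₂=0.894
apply F[25]=+20.000 → step 26: x=-0.572, v=-2.738, θ₁=0.327, ω₁=1.886, θ₂=0.102, ω₂=0.774
apply F[26]=+20.000 → step 27: x=-0.622, v=-2.273, θ₁=0.361, ω₁=1.543, θ₂=0.116, ω₂=0.628
apply F[27]=+20.000 → step 28: x=-0.663, v=-1.844, θ₁=0.389, ω₁=1.253, θ₂=0.127, ω₂=0.462
apply F[28]=+20.000 → step 29: x=-0.696, v=-1.441, θ₁=0.412, ω₁=1.003, θ₂=0.134, ω₂=0.279
apply F[29]=+20.000 → step 30: x=-0.721, v=-1.058, θ₁=0.430, ω₁=0.784, θ₂=0.138, ω₂=0.084
apply F[30]=+20.000 → step 31: x=-0.739, v=-0.689, θ₁=0.443, ω₁=0.587, θ₂=0.138, ω₂=-0.122
apply F[31]=+20.000 → step 32: x=-0.749, v=-0.329, θ₁=0.453, ω₁=0.406, θ₂=0.133, ω₂=-0.339
apply F[32]=+20.000 → step 33: x=-0.752, v=0.025, θ₁=0.460, ω₁=0.235, θ₂=0.124, ω₂=-0.566
apply F[33]=+20.000 → step 34: x=-0.748, v=0.378, θ₁=0.463, ω₁=0.069, θ₂=0.110, ω₂=-0.801
apply F[34]=+20.000 → step 35: x=-0.737, v=0.734, θ₁=0.462, ω₁=-0.097, θ₂=0.092, ω₂=-1.046
apply F[35]=+20.000 → step 36: x=-0.718, v=1.095, θ₁=0.459, ω₁=-0.269, θ₂=0.069, ω₂=-1.299
|θ₂| = 0.141 > 0.139 first at step 8.

Answer: 8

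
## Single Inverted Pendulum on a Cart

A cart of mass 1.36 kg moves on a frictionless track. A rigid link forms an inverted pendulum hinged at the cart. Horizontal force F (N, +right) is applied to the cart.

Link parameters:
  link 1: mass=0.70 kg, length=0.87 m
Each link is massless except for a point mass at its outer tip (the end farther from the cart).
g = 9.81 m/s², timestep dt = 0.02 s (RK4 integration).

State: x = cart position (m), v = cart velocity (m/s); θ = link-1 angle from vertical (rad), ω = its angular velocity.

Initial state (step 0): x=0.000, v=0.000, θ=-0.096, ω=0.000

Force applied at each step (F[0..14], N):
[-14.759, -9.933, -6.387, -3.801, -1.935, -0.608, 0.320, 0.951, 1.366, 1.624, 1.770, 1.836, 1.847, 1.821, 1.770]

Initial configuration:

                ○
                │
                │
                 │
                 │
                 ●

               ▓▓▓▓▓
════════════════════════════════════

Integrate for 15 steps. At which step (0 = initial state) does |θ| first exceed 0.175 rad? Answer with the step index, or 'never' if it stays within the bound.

Answer: never

Derivation:
apply F[0]=-14.759 → step 1: x=-0.002, v=-0.207, θ=-0.094, ω=0.215
apply F[1]=-9.933 → step 2: x=-0.008, v=-0.343, θ=-0.088, ω=0.350
apply F[2]=-6.387 → step 3: x=-0.015, v=-0.428, θ=-0.080, ω=0.429
apply F[3]=-3.801 → step 4: x=-0.024, v=-0.476, θ=-0.071, ω=0.467
apply F[4]=-1.935 → step 5: x=-0.034, v=-0.498, θ=-0.062, ω=0.477
apply F[5]=-0.608 → step 6: x=-0.044, v=-0.502, θ=-0.053, ω=0.468
apply F[6]=+0.320 → step 7: x=-0.054, v=-0.492, θ=-0.043, ω=0.446
apply F[7]=+0.951 → step 8: x=-0.064, v=-0.474, θ=-0.035, ω=0.417
apply F[8]=+1.366 → step 9: x=-0.073, v=-0.451, θ=-0.027, ω=0.384
apply F[9]=+1.624 → step 10: x=-0.082, v=-0.425, θ=-0.019, ω=0.348
apply F[10]=+1.770 → step 11: x=-0.090, v=-0.397, θ=-0.013, ω=0.313
apply F[11]=+1.836 → step 12: x=-0.098, v=-0.369, θ=-0.007, ω=0.278
apply F[12]=+1.847 → step 13: x=-0.105, v=-0.342, θ=-0.002, ω=0.246
apply F[13]=+1.821 → step 14: x=-0.111, v=-0.315, θ=0.003, ω=0.215
apply F[14]=+1.770 → step 15: x=-0.117, v=-0.289, θ=0.007, ω=0.187
max |θ| = 0.096 ≤ 0.175 over all 16 states.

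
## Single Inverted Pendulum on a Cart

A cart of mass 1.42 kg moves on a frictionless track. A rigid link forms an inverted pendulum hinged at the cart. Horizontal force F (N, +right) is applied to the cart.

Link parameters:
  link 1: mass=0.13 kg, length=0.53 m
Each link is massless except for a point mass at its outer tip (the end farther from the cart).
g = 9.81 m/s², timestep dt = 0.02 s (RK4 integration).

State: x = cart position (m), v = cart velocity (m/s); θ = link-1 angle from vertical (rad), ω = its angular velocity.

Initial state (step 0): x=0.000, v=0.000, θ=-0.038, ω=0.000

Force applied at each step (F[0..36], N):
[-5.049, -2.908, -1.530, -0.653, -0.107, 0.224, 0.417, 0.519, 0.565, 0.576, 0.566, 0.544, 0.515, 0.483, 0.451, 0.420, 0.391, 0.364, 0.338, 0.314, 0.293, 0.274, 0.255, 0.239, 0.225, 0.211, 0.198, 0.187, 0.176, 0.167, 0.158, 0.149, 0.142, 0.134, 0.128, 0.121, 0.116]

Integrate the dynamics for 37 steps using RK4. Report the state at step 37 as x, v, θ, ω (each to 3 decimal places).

Answer: x=-0.045, v=-0.005, θ=0.007, ω=-0.010

Derivation:
apply F[0]=-5.049 → step 1: x=-0.001, v=-0.070, θ=-0.037, ω=0.119
apply F[1]=-2.908 → step 2: x=-0.003, v=-0.111, θ=-0.034, ω=0.182
apply F[2]=-1.530 → step 3: x=-0.005, v=-0.132, θ=-0.030, ω=0.210
apply F[3]=-0.653 → step 4: x=-0.008, v=-0.140, θ=-0.026, ω=0.216
apply F[4]=-0.107 → step 5: x=-0.010, v=-0.142, θ=-0.021, ω=0.209
apply F[5]=+0.224 → step 6: x=-0.013, v=-0.138, θ=-0.017, ω=0.195
apply F[6]=+0.417 → step 7: x=-0.016, v=-0.132, θ=-0.014, ω=0.178
apply F[7]=+0.519 → step 8: x=-0.019, v=-0.124, θ=-0.010, ω=0.159
apply F[8]=+0.565 → step 9: x=-0.021, v=-0.116, θ=-0.007, ω=0.141
apply F[9]=+0.576 → step 10: x=-0.023, v=-0.108, θ=-0.005, ω=0.123
apply F[10]=+0.566 → step 11: x=-0.025, v=-0.100, θ=-0.002, ω=0.107
apply F[11]=+0.544 → step 12: x=-0.027, v=-0.092, θ=-0.000, ω=0.092
apply F[12]=+0.515 → step 13: x=-0.029, v=-0.085, θ=0.001, ω=0.078
apply F[13]=+0.483 → step 14: x=-0.031, v=-0.078, θ=0.003, ω=0.066
apply F[14]=+0.451 → step 15: x=-0.032, v=-0.072, θ=0.004, ω=0.056
apply F[15]=+0.420 → step 16: x=-0.033, v=-0.066, θ=0.005, ω=0.046
apply F[16]=+0.391 → step 17: x=-0.035, v=-0.061, θ=0.006, ω=0.038
apply F[17]=+0.364 → step 18: x=-0.036, v=-0.056, θ=0.007, ω=0.031
apply F[18]=+0.338 → step 19: x=-0.037, v=-0.051, θ=0.007, ω=0.025
apply F[19]=+0.314 → step 20: x=-0.038, v=-0.047, θ=0.008, ω=0.019
apply F[20]=+0.293 → step 21: x=-0.039, v=-0.043, θ=0.008, ω=0.015
apply F[21]=+0.274 → step 22: x=-0.040, v=-0.039, θ=0.008, ω=0.011
apply F[22]=+0.255 → step 23: x=-0.040, v=-0.036, θ=0.008, ω=0.007
apply F[23]=+0.239 → step 24: x=-0.041, v=-0.032, θ=0.008, ω=0.004
apply F[24]=+0.225 → step 25: x=-0.042, v=-0.029, θ=0.008, ω=0.002
apply F[25]=+0.211 → step 26: x=-0.042, v=-0.027, θ=0.008, ω=-0.001
apply F[26]=+0.198 → step 27: x=-0.043, v=-0.024, θ=0.008, ω=-0.002
apply F[27]=+0.187 → step 28: x=-0.043, v=-0.021, θ=0.008, ω=-0.004
apply F[28]=+0.176 → step 29: x=-0.044, v=-0.019, θ=0.008, ω=-0.005
apply F[29]=+0.167 → step 30: x=-0.044, v=-0.017, θ=0.008, ω=-0.006
apply F[30]=+0.158 → step 31: x=-0.044, v=-0.015, θ=0.008, ω=-0.007
apply F[31]=+0.149 → step 32: x=-0.045, v=-0.013, θ=0.008, ω=-0.008
apply F[32]=+0.142 → step 33: x=-0.045, v=-0.011, θ=0.008, ω=-0.009
apply F[33]=+0.134 → step 34: x=-0.045, v=-0.009, θ=0.008, ω=-0.009
apply F[34]=+0.128 → step 35: x=-0.045, v=-0.008, θ=0.007, ω=-0.010
apply F[35]=+0.121 → step 36: x=-0.045, v=-0.006, θ=0.007, ω=-0.010
apply F[36]=+0.116 → step 37: x=-0.045, v=-0.005, θ=0.007, ω=-0.010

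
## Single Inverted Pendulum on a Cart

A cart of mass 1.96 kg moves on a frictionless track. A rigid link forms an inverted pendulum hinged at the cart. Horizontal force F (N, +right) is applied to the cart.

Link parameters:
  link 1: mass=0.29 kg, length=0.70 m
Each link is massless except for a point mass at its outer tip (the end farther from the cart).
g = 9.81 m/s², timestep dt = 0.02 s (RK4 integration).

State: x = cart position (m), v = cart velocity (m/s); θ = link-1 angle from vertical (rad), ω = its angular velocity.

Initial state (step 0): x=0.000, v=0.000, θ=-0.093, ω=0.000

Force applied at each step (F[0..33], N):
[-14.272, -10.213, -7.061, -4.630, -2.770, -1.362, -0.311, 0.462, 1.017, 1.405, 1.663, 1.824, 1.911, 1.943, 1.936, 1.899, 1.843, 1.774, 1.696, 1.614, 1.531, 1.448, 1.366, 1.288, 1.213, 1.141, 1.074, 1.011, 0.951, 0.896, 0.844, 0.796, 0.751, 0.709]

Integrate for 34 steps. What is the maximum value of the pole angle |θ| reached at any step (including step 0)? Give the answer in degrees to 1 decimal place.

apply F[0]=-14.272 → step 1: x=-0.001, v=-0.143, θ=-0.091, ω=0.177
apply F[1]=-10.213 → step 2: x=-0.005, v=-0.244, θ=-0.086, ω=0.297
apply F[2]=-7.061 → step 3: x=-0.011, v=-0.314, θ=-0.080, ω=0.373
apply F[3]=-4.630 → step 4: x=-0.018, v=-0.359, θ=-0.072, ω=0.415
apply F[4]=-2.770 → step 5: x=-0.025, v=-0.385, θ=-0.063, ω=0.434
apply F[5]=-1.362 → step 6: x=-0.033, v=-0.397, θ=-0.055, ω=0.435
apply F[6]=-0.311 → step 7: x=-0.041, v=-0.399, θ=-0.046, ω=0.423
apply F[7]=+0.462 → step 8: x=-0.049, v=-0.393, θ=-0.038, ω=0.403
apply F[8]=+1.017 → step 9: x=-0.057, v=-0.382, θ=-0.030, ω=0.377
apply F[9]=+1.405 → step 10: x=-0.064, v=-0.367, θ=-0.023, ω=0.348
apply F[10]=+1.663 → step 11: x=-0.071, v=-0.349, θ=-0.016, ω=0.318
apply F[11]=+1.824 → step 12: x=-0.078, v=-0.330, θ=-0.010, ω=0.287
apply F[12]=+1.911 → step 13: x=-0.084, v=-0.311, θ=-0.005, ω=0.257
apply F[13]=+1.943 → step 14: x=-0.090, v=-0.291, θ=0.000, ω=0.228
apply F[14]=+1.936 → step 15: x=-0.096, v=-0.271, θ=0.004, ω=0.200
apply F[15]=+1.899 → step 16: x=-0.101, v=-0.252, θ=0.008, ω=0.175
apply F[16]=+1.843 → step 17: x=-0.106, v=-0.233, θ=0.011, ω=0.151
apply F[17]=+1.774 → step 18: x=-0.111, v=-0.216, θ=0.014, ω=0.129
apply F[18]=+1.696 → step 19: x=-0.115, v=-0.199, θ=0.017, ω=0.109
apply F[19]=+1.614 → step 20: x=-0.119, v=-0.183, θ=0.019, ω=0.091
apply F[20]=+1.531 → step 21: x=-0.122, v=-0.168, θ=0.020, ω=0.075
apply F[21]=+1.448 → step 22: x=-0.125, v=-0.154, θ=0.022, ω=0.061
apply F[22]=+1.366 → step 23: x=-0.128, v=-0.140, θ=0.023, ω=0.048
apply F[23]=+1.288 → step 24: x=-0.131, v=-0.128, θ=0.024, ω=0.037
apply F[24]=+1.213 → step 25: x=-0.133, v=-0.116, θ=0.024, ω=0.027
apply F[25]=+1.141 → step 26: x=-0.136, v=-0.105, θ=0.025, ω=0.018
apply F[26]=+1.074 → step 27: x=-0.138, v=-0.095, θ=0.025, ω=0.010
apply F[27]=+1.011 → step 28: x=-0.139, v=-0.085, θ=0.025, ω=0.004
apply F[28]=+0.951 → step 29: x=-0.141, v=-0.076, θ=0.025, ω=-0.002
apply F[29]=+0.896 → step 30: x=-0.142, v=-0.068, θ=0.025, ω=-0.007
apply F[30]=+0.844 → step 31: x=-0.144, v=-0.060, θ=0.025, ω=-0.011
apply F[31]=+0.796 → step 32: x=-0.145, v=-0.053, θ=0.025, ω=-0.015
apply F[32]=+0.751 → step 33: x=-0.146, v=-0.046, θ=0.024, ω=-0.018
apply F[33]=+0.709 → step 34: x=-0.147, v=-0.039, θ=0.024, ω=-0.021
Max |angle| over trajectory = 0.093 rad = 5.3°.

Answer: 5.3°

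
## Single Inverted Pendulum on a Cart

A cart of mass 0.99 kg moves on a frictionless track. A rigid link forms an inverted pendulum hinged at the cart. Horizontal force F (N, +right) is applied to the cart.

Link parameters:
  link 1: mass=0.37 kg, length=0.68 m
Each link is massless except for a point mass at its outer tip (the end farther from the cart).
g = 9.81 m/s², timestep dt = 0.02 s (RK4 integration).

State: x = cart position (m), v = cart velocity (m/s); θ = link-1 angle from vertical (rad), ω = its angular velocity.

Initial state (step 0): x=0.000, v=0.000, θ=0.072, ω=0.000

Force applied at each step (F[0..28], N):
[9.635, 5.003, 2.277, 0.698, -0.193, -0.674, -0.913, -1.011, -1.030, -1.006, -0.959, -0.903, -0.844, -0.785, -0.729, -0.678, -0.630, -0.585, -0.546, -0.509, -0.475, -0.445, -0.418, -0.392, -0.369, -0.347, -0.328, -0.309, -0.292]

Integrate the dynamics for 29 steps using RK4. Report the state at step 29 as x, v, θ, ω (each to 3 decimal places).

apply F[0]=+9.635 → step 1: x=0.002, v=0.189, θ=0.069, ω=-0.257
apply F[1]=+5.003 → step 2: x=0.007, v=0.285, θ=0.063, ω=-0.379
apply F[2]=+2.277 → step 3: x=0.013, v=0.327, θ=0.055, ω=-0.423
apply F[3]=+0.698 → step 4: x=0.019, v=0.337, θ=0.047, ω=-0.423
apply F[4]=-0.193 → step 5: x=0.026, v=0.330, θ=0.038, ω=-0.401
apply F[5]=-0.674 → step 6: x=0.033, v=0.314, θ=0.031, ω=-0.367
apply F[6]=-0.913 → step 7: x=0.039, v=0.294, θ=0.024, ω=-0.329
apply F[7]=-1.011 → step 8: x=0.044, v=0.272, θ=0.018, ω=-0.291
apply F[8]=-1.030 → step 9: x=0.049, v=0.250, θ=0.012, ω=-0.255
apply F[9]=-1.006 → step 10: x=0.054, v=0.229, θ=0.007, ω=-0.221
apply F[10]=-0.959 → step 11: x=0.059, v=0.209, θ=0.003, ω=-0.191
apply F[11]=-0.903 → step 12: x=0.063, v=0.191, θ=-0.000, ω=-0.163
apply F[12]=-0.844 → step 13: x=0.066, v=0.174, θ=-0.003, ω=-0.139
apply F[13]=-0.785 → step 14: x=0.070, v=0.158, θ=-0.006, ω=-0.117
apply F[14]=-0.729 → step 15: x=0.073, v=0.144, θ=-0.008, ω=-0.099
apply F[15]=-0.678 → step 16: x=0.075, v=0.131, θ=-0.010, ω=-0.082
apply F[16]=-0.630 → step 17: x=0.078, v=0.119, θ=-0.011, ω=-0.068
apply F[17]=-0.585 → step 18: x=0.080, v=0.108, θ=-0.013, ω=-0.055
apply F[18]=-0.546 → step 19: x=0.082, v=0.098, θ=-0.014, ω=-0.044
apply F[19]=-0.509 → step 20: x=0.084, v=0.089, θ=-0.014, ω=-0.034
apply F[20]=-0.475 → step 21: x=0.086, v=0.080, θ=-0.015, ω=-0.026
apply F[21]=-0.445 → step 22: x=0.087, v=0.073, θ=-0.015, ω=-0.019
apply F[22]=-0.418 → step 23: x=0.089, v=0.065, θ=-0.016, ω=-0.013
apply F[23]=-0.392 → step 24: x=0.090, v=0.059, θ=-0.016, ω=-0.007
apply F[24]=-0.369 → step 25: x=0.091, v=0.052, θ=-0.016, ω=-0.003
apply F[25]=-0.347 → step 26: x=0.092, v=0.046, θ=-0.016, ω=0.001
apply F[26]=-0.328 → step 27: x=0.093, v=0.041, θ=-0.016, ω=0.005
apply F[27]=-0.309 → step 28: x=0.094, v=0.036, θ=-0.016, ω=0.008
apply F[28]=-0.292 → step 29: x=0.094, v=0.031, θ=-0.016, ω=0.010

Answer: x=0.094, v=0.031, θ=-0.016, ω=0.010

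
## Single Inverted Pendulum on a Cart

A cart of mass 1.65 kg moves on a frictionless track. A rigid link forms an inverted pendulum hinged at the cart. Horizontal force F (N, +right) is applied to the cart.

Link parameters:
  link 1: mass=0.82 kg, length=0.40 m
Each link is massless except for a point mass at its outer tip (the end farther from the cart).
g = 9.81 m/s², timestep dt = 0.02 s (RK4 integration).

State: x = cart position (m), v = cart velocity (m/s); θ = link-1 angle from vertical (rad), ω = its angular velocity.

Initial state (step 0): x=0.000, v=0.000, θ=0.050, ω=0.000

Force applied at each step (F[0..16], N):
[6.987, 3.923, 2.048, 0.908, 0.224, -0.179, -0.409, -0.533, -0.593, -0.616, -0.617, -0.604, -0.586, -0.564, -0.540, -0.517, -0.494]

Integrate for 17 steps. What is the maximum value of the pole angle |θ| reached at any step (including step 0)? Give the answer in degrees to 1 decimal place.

Answer: 2.9°

Derivation:
apply F[0]=+6.987 → step 1: x=0.001, v=0.080, θ=0.048, ω=-0.175
apply F[1]=+3.923 → step 2: x=0.003, v=0.123, θ=0.044, ω=-0.260
apply F[2]=+2.048 → step 3: x=0.005, v=0.144, θ=0.038, ω=-0.292
apply F[3]=+0.908 → step 4: x=0.008, v=0.151, θ=0.033, ω=-0.293
apply F[4]=+0.224 → step 5: x=0.011, v=0.151, θ=0.027, ω=-0.278
apply F[5]=-0.179 → step 6: x=0.014, v=0.146, θ=0.022, ω=-0.255
apply F[6]=-0.409 → step 7: x=0.017, v=0.140, θ=0.017, ω=-0.228
apply F[7]=-0.533 → step 8: x=0.020, v=0.132, θ=0.012, ω=-0.202
apply F[8]=-0.593 → step 9: x=0.023, v=0.124, θ=0.009, ω=-0.176
apply F[9]=-0.616 → step 10: x=0.025, v=0.115, θ=0.005, ω=-0.152
apply F[10]=-0.617 → step 11: x=0.027, v=0.108, θ=0.003, ω=-0.131
apply F[11]=-0.604 → step 12: x=0.029, v=0.100, θ=0.000, ω=-0.111
apply F[12]=-0.586 → step 13: x=0.031, v=0.093, θ=-0.002, ω=-0.094
apply F[13]=-0.564 → step 14: x=0.033, v=0.087, θ=-0.004, ω=-0.079
apply F[14]=-0.540 → step 15: x=0.035, v=0.080, θ=-0.005, ω=-0.066
apply F[15]=-0.517 → step 16: x=0.036, v=0.075, θ=-0.006, ω=-0.055
apply F[16]=-0.494 → step 17: x=0.038, v=0.069, θ=-0.007, ω=-0.045
Max |angle| over trajectory = 0.050 rad = 2.9°.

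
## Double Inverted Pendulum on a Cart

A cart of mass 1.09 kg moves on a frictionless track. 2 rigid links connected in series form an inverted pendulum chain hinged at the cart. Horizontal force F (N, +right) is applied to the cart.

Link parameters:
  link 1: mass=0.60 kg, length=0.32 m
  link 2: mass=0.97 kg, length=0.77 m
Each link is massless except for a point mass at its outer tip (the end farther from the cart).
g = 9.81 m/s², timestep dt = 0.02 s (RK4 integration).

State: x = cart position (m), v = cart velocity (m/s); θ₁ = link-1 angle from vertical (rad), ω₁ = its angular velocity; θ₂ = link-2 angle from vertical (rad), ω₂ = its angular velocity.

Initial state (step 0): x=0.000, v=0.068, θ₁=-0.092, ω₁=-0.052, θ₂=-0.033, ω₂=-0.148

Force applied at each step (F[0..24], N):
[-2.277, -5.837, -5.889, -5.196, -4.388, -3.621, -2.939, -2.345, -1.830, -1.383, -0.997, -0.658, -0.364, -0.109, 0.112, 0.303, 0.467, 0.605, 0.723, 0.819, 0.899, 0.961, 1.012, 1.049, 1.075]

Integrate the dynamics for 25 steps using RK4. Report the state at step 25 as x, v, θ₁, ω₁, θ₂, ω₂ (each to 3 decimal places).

apply F[0]=-2.277 → step 1: x=0.001, v=0.052, θ₁=-0.094, ω₁=-0.117, θ₂=-0.036, ω₂=-0.109
apply F[1]=-5.837 → step 2: x=0.001, v=-0.027, θ₁=-0.095, ω₁=0.014, θ₂=-0.037, ω₂=-0.070
apply F[2]=-5.889 → step 3: x=0.000, v=-0.108, θ₁=-0.093, ω₁=0.150, θ₂=-0.038, ω₂=-0.031
apply F[3]=-5.196 → step 4: x=-0.003, v=-0.177, θ₁=-0.089, ω₁=0.256, θ₂=-0.039, ω₂=0.005
apply F[4]=-4.388 → step 5: x=-0.007, v=-0.233, θ₁=-0.083, ω₁=0.329, θ₂=-0.038, ω₂=0.037
apply F[5]=-3.621 → step 6: x=-0.012, v=-0.277, θ₁=-0.076, ω₁=0.374, θ₂=-0.037, ω₂=0.065
apply F[6]=-2.939 → step 7: x=-0.018, v=-0.310, θ₁=-0.069, ω₁=0.398, θ₂=-0.036, ω₂=0.089
apply F[7]=-2.345 → step 8: x=-0.024, v=-0.335, θ₁=-0.060, ω₁=0.407, θ₂=-0.034, ω₂=0.109
apply F[8]=-1.830 → step 9: x=-0.031, v=-0.353, θ₁=-0.052, ω₁=0.404, θ₂=-0.031, ω₂=0.125
apply F[9]=-1.383 → step 10: x=-0.038, v=-0.364, θ₁=-0.044, ω₁=0.392, θ₂=-0.029, ω₂=0.138
apply F[10]=-0.997 → step 11: x=-0.046, v=-0.371, θ₁=-0.037, ω₁=0.376, θ₂=-0.026, ω₂=0.146
apply F[11]=-0.658 → step 12: x=-0.053, v=-0.374, θ₁=-0.030, ω₁=0.355, θ₂=-0.023, ω₂=0.152
apply F[12]=-0.364 → step 13: x=-0.061, v=-0.373, θ₁=-0.023, ω₁=0.333, θ₂=-0.020, ω₂=0.156
apply F[13]=-0.109 → step 14: x=-0.068, v=-0.370, θ₁=-0.016, ω₁=0.309, θ₂=-0.017, ω₂=0.156
apply F[14]=+0.112 → step 15: x=-0.075, v=-0.364, θ₁=-0.010, ω₁=0.284, θ₂=-0.013, ω₂=0.155
apply F[15]=+0.303 → step 16: x=-0.083, v=-0.356, θ₁=-0.005, ω₁=0.259, θ₂=-0.010, ω₂=0.152
apply F[16]=+0.467 → step 17: x=-0.090, v=-0.347, θ₁=-0.000, ω₁=0.235, θ₂=-0.007, ω₂=0.148
apply F[17]=+0.605 → step 18: x=-0.096, v=-0.337, θ₁=0.004, ω₁=0.212, θ₂=-0.004, ω₂=0.143
apply F[18]=+0.723 → step 19: x=-0.103, v=-0.325, θ₁=0.008, ω₁=0.189, θ₂=-0.002, ω₂=0.136
apply F[19]=+0.819 → step 20: x=-0.109, v=-0.313, θ₁=0.012, ω₁=0.168, θ₂=0.001, ω₂=0.129
apply F[20]=+0.899 → step 21: x=-0.116, v=-0.300, θ₁=0.015, ω₁=0.148, θ₂=0.004, ω₂=0.122
apply F[21]=+0.961 → step 22: x=-0.121, v=-0.287, θ₁=0.018, ω₁=0.129, θ₂=0.006, ω₂=0.114
apply F[22]=+1.012 → step 23: x=-0.127, v=-0.274, θ₁=0.020, ω₁=0.112, θ₂=0.008, ω₂=0.106
apply F[23]=+1.049 → step 24: x=-0.132, v=-0.261, θ₁=0.022, ω₁=0.096, θ₂=0.010, ω₂=0.098
apply F[24]=+1.075 → step 25: x=-0.137, v=-0.248, θ₁=0.024, ω₁=0.081, θ₂=0.012, ω₂=0.090

Answer: x=-0.137, v=-0.248, θ₁=0.024, ω₁=0.081, θ₂=0.012, ω₂=0.090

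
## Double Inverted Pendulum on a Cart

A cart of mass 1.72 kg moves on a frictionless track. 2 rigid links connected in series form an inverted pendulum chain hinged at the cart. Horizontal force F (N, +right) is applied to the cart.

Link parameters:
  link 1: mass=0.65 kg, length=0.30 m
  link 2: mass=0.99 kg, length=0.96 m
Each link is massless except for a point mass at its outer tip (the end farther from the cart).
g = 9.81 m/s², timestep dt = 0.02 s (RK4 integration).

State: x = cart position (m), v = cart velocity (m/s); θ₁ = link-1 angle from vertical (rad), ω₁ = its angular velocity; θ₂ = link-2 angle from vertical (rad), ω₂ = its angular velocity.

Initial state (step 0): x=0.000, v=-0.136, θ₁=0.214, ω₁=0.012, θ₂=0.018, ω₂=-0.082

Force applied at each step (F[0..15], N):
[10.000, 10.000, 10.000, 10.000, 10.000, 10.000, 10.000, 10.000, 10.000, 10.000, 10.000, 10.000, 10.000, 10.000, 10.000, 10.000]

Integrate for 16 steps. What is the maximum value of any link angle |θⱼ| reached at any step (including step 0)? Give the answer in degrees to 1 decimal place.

Answer: 33.5°

Derivation:
apply F[0]=+10.000 → step 1: x=-0.002, v=-0.060, θ₁=0.215, ω₁=0.094, θ₂=0.015, ω₂=-0.183
apply F[1]=+10.000 → step 2: x=-0.002, v=0.017, θ₁=0.218, ω₁=0.181, θ₂=0.011, ω₂=-0.287
apply F[2]=+10.000 → step 3: x=-0.001, v=0.093, θ₁=0.222, ω₁=0.277, θ₂=0.004, ω₂=-0.394
apply F[3]=+10.000 → step 4: x=0.001, v=0.169, θ₁=0.229, ω₁=0.387, θ₂=-0.005, ω₂=-0.506
apply F[4]=+10.000 → step 5: x=0.005, v=0.244, θ₁=0.238, ω₁=0.514, θ₂=-0.016, ω₂=-0.625
apply F[5]=+10.000 → step 6: x=0.011, v=0.318, θ₁=0.250, ω₁=0.660, θ₂=-0.030, ω₂=-0.750
apply F[6]=+10.000 → step 7: x=0.018, v=0.392, θ₁=0.265, ω₁=0.828, θ₂=-0.046, ω₂=-0.884
apply F[7]=+10.000 → step 8: x=0.027, v=0.465, θ₁=0.283, ω₁=1.017, θ₂=-0.066, ω₂=-1.026
apply F[8]=+10.000 → step 9: x=0.037, v=0.538, θ₁=0.305, ω₁=1.226, θ₂=-0.088, ω₂=-1.175
apply F[9]=+10.000 → step 10: x=0.048, v=0.611, θ₁=0.332, ω₁=1.448, θ₂=-0.113, ω₂=-1.330
apply F[10]=+10.000 → step 11: x=0.061, v=0.685, θ₁=0.363, ω₁=1.678, θ₂=-0.141, ω₂=-1.489
apply F[11]=+10.000 → step 12: x=0.076, v=0.759, θ₁=0.399, ω₁=1.907, θ₂=-0.172, ω₂=-1.648
apply F[12]=+10.000 → step 13: x=0.092, v=0.834, θ₁=0.440, ω₁=2.127, θ₂=-0.207, ω₂=-1.806
apply F[13]=+10.000 → step 14: x=0.109, v=0.912, θ₁=0.484, ω₁=2.330, θ₂=-0.244, ω₂=-1.959
apply F[14]=+10.000 → step 15: x=0.128, v=0.990, θ₁=0.533, ω₁=2.511, θ₂=-0.285, ω₂=-2.107
apply F[15]=+10.000 → step 16: x=0.149, v=1.071, θ₁=0.584, ω₁=2.667, θ₂=-0.329, ω₂=-2.248
Max |angle| over trajectory = 0.584 rad = 33.5°.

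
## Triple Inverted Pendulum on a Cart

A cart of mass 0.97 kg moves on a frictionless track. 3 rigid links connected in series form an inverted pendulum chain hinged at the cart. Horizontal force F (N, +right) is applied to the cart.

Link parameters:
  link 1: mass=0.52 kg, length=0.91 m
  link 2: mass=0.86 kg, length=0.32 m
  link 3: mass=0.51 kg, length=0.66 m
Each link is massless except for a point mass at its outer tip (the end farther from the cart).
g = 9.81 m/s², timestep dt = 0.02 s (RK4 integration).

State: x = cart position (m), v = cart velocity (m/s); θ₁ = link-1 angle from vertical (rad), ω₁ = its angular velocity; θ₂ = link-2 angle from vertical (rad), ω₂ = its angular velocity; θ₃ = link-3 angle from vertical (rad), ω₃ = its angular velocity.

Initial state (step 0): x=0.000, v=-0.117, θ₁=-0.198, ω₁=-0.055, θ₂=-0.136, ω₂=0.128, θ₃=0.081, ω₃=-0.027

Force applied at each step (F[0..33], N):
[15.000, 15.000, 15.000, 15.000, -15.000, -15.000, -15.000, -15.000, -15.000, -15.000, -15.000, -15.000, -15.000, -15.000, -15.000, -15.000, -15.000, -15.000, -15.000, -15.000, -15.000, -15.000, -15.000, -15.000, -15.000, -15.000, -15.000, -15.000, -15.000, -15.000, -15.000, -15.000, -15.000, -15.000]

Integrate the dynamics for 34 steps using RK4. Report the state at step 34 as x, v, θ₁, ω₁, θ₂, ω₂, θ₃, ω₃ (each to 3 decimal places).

Answer: x=-0.646, v=-2.886, θ₁=-0.364, ω₁=0.639, θ₂=3.732, ω₂=-7.577, θ₃=2.710, ω₃=12.148

Derivation:
apply F[0]=+15.000 → step 1: x=0.001, v=0.237, θ₁=-0.204, ω₁=-0.501, θ₂=-0.133, ω₂=0.170, θ₃=0.081, ω₃=0.033
apply F[1]=+15.000 → step 2: x=0.009, v=0.589, θ₁=-0.218, ω₁=-0.948, θ₂=-0.129, ω₂=0.224, θ₃=0.082, ω₃=0.085
apply F[2]=+15.000 → step 3: x=0.025, v=0.935, θ₁=-0.241, ω₁=-1.391, θ₂=-0.124, ω₂=0.289, θ₃=0.084, ω₃=0.127
apply F[3]=+15.000 → step 4: x=0.047, v=1.271, θ₁=-0.274, ω₁=-1.823, θ₂=-0.118, ω₂=0.350, θ₃=0.087, ω₃=0.153
apply F[4]=-15.000 → step 5: x=0.070, v=1.058, θ₁=-0.309, ω₁=-1.747, θ₂=-0.108, ω₂=0.636, θ₃=0.091, ω₃=0.234
apply F[5]=-15.000 → step 6: x=0.089, v=0.854, θ₁=-0.344, ω₁=-1.710, θ₂=-0.092, ω₂=1.009, θ₃=0.097, ω₃=0.310
apply F[6]=-15.000 → step 7: x=0.104, v=0.655, θ₁=-0.378, ω₁=-1.700, θ₂=-0.067, ω₂=1.463, θ₃=0.103, ω₃=0.374
apply F[7]=-15.000 → step 8: x=0.115, v=0.455, θ₁=-0.412, ω₁=-1.709, θ₂=-0.033, ω₂=1.985, θ₃=0.111, ω₃=0.425
apply F[8]=-15.000 → step 9: x=0.122, v=0.251, θ₁=-0.446, ω₁=-1.723, θ₂=0.013, ω₂=2.558, θ₃=0.120, ω₃=0.458
apply F[9]=-15.000 → step 10: x=0.125, v=0.040, θ₁=-0.481, ω₁=-1.728, θ₂=0.070, ω₂=3.161, θ₃=0.130, ω₃=0.475
apply F[10]=-15.000 → step 11: x=0.124, v=-0.180, θ₁=-0.515, ω₁=-1.713, θ₂=0.139, ω₂=3.773, θ₃=0.139, ω₃=0.480
apply F[11]=-15.000 → step 12: x=0.118, v=-0.409, θ₁=-0.549, ω₁=-1.667, θ₂=0.221, ω₂=4.381, θ₃=0.149, ω₃=0.478
apply F[12]=-15.000 → step 13: x=0.108, v=-0.643, θ₁=-0.582, ω₁=-1.584, θ₂=0.314, ω₂=4.982, θ₃=0.158, ω₃=0.475
apply F[13]=-15.000 → step 14: x=0.092, v=-0.881, θ₁=-0.612, ω₁=-1.459, θ₂=0.420, ω₂=5.581, θ₃=0.168, ω₃=0.482
apply F[14]=-15.000 → step 15: x=0.072, v=-1.120, θ₁=-0.640, ω₁=-1.288, θ₂=0.538, ω₂=6.191, θ₃=0.178, ω₃=0.506
apply F[15]=-15.000 → step 16: x=0.048, v=-1.354, θ₁=-0.663, ω₁=-1.065, θ₂=0.668, ω₂=6.833, θ₃=0.188, ω₃=0.559
apply F[16]=-15.000 → step 17: x=0.018, v=-1.581, θ₁=-0.682, ω₁=-0.785, θ₂=0.811, ω₂=7.529, θ₃=0.200, ω₃=0.656
apply F[17]=-15.000 → step 18: x=-0.016, v=-1.794, θ₁=-0.694, ω₁=-0.438, θ₂=0.970, ω₂=8.312, θ₃=0.215, ω₃=0.816
apply F[18]=-15.000 → step 19: x=-0.053, v=-1.986, θ₁=-0.699, ω₁=-0.016, θ₂=1.145, ω₂=9.219, θ₃=0.234, ω₃=1.067
apply F[19]=-15.000 → step 20: x=-0.095, v=-2.146, θ₁=-0.694, ω₁=0.491, θ₂=1.340, ω₂=10.299, θ₃=0.259, ω₃=1.452
apply F[20]=-15.000 → step 21: x=-0.139, v=-2.257, θ₁=-0.679, ω₁=1.087, θ₂=1.558, ω₂=11.616, θ₃=0.293, ω₃=2.036
apply F[21]=-15.000 → step 22: x=-0.185, v=-2.291, θ₁=-0.650, ω₁=1.752, θ₂=1.806, ω₂=13.233, θ₃=0.342, ω₃=2.921
apply F[22]=-15.000 → step 23: x=-0.230, v=-2.199, θ₁=-0.609, ω₁=2.398, θ₂=2.090, ω₂=15.140, θ₃=0.413, ω₃=4.269
apply F[23]=-15.000 → step 24: x=-0.271, v=-1.922, θ₁=-0.556, ω₁=2.747, θ₂=2.411, ω₂=16.905, θ₃=0.517, ω₃=6.241
apply F[24]=-15.000 → step 25: x=-0.306, v=-1.514, θ₁=-0.504, ω₁=2.336, θ₂=2.755, ω₂=17.097, θ₃=0.665, ω₃=8.593
apply F[25]=-15.000 → step 26: x=-0.333, v=-1.261, θ₁=-0.467, ω₁=1.351, θ₂=3.078, ω₂=14.936, θ₃=0.857, ω₃=10.375
apply F[26]=-15.000 → step 27: x=-0.358, v=-1.277, θ₁=-0.448, ω₁=0.602, θ₂=3.348, ω₂=12.041, θ₃=1.074, ω₃=11.256
apply F[27]=-15.000 → step 28: x=-0.385, v=-1.444, θ₁=-0.440, ω₁=0.297, θ₂=3.562, ω₂=9.358, θ₃=1.303, ω₃=11.612
apply F[28]=-15.000 → step 29: x=-0.416, v=-1.671, θ₁=-0.434, ω₁=0.300, θ₂=3.724, ω₂=6.835, θ₃=1.537, ω₃=11.721
apply F[29]=-15.000 → step 30: x=-0.452, v=-1.919, θ₁=-0.427, ω₁=0.474, θ₂=3.835, ω₂=4.296, θ₃=1.771, ω₃=11.708
apply F[30]=-15.000 → step 31: x=-0.493, v=-2.174, θ₁=-0.415, ω₁=0.707, θ₂=3.895, ω₂=1.648, θ₃=2.005, ω₃=11.652
apply F[31]=-15.000 → step 32: x=-0.539, v=-2.428, θ₁=-0.399, ω₁=0.898, θ₂=3.900, ω₂=-1.135, θ₃=2.238, ω₃=11.635
apply F[32]=-15.000 → step 33: x=-0.590, v=-2.672, θ₁=-0.380, ω₁=0.932, θ₂=3.848, ω₂=-4.124, θ₃=2.471, ω₃=11.758
apply F[33]=-15.000 → step 34: x=-0.646, v=-2.886, θ₁=-0.364, ω₁=0.639, θ₂=3.732, ω₂=-7.577, θ₃=2.710, ω₃=12.148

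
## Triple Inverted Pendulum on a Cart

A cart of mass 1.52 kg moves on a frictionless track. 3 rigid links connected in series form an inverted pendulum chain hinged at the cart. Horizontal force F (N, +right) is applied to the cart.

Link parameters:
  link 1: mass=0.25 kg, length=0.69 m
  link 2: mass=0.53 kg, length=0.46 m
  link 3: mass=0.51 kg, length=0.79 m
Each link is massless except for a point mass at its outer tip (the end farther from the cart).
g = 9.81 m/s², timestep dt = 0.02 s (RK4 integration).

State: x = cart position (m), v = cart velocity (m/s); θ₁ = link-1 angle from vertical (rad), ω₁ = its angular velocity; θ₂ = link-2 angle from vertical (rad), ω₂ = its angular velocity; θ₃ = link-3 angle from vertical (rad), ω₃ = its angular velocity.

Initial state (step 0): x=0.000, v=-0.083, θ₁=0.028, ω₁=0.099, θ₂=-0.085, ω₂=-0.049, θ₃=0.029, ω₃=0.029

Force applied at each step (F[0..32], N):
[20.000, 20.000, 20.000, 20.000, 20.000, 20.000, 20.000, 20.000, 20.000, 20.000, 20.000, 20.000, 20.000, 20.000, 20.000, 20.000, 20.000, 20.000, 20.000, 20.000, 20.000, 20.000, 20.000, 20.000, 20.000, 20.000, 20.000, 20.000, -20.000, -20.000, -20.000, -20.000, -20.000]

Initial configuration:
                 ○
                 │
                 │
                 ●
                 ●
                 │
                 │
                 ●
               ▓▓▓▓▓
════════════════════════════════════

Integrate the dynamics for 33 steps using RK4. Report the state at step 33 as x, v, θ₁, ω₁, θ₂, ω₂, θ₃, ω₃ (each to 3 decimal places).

Answer: x=1.995, v=2.300, θ₁=-2.171, ω₁=-5.146, θ₂=-2.060, ω₂=-1.275, θ₃=-1.494, ω₃=-9.442

Derivation:
apply F[0]=+20.000 → step 1: x=0.001, v=0.176, θ₁=0.028, ω₁=-0.137, θ₂=-0.089, ω₂=-0.339, θ₃=0.030, ω₃=0.083
apply F[1]=+20.000 → step 2: x=0.007, v=0.435, θ₁=0.023, ω₁=-0.374, θ₂=-0.099, ω₂=-0.635, θ₃=0.032, ω₃=0.140
apply F[2]=+20.000 → step 3: x=0.018, v=0.695, θ₁=0.013, ω₁=-0.615, θ₂=-0.114, ω₂=-0.933, θ₃=0.036, ω₃=0.201
apply F[3]=+20.000 → step 4: x=0.035, v=0.957, θ₁=-0.002, ω₁=-0.867, θ₂=-0.136, ω₂=-1.229, θ₃=0.040, ω₃=0.266
apply F[4]=+20.000 → step 5: x=0.057, v=1.222, θ₁=-0.022, ω₁=-1.136, θ₂=-0.163, ω₂=-1.513, θ₃=0.046, ω₃=0.334
apply F[5]=+20.000 → step 6: x=0.084, v=1.489, θ₁=-0.048, ω₁=-1.428, θ₂=-0.196, ω₂=-1.775, θ₃=0.054, ω₃=0.401
apply F[6]=+20.000 → step 7: x=0.116, v=1.757, θ₁=-0.079, ω₁=-1.750, θ₂=-0.234, ω₂=-1.997, θ₃=0.062, ω₃=0.463
apply F[7]=+20.000 → step 8: x=0.154, v=2.027, θ₁=-0.118, ω₁=-2.107, θ₂=-0.276, ω₂=-2.161, θ₃=0.072, ω₃=0.512
apply F[8]=+20.000 → step 9: x=0.197, v=2.294, θ₁=-0.164, ω₁=-2.504, θ₂=-0.320, ω₂=-2.248, θ₃=0.083, ω₃=0.538
apply F[9]=+20.000 → step 10: x=0.246, v=2.558, θ₁=-0.218, ω₁=-2.938, θ₂=-0.365, ω₂=-2.245, θ₃=0.093, ω₃=0.530
apply F[10]=+20.000 → step 11: x=0.300, v=2.813, θ₁=-0.282, ω₁=-3.403, θ₂=-0.409, ω₂=-2.146, θ₃=0.104, ω₃=0.478
apply F[11]=+20.000 → step 12: x=0.358, v=3.054, θ₁=-0.355, ω₁=-3.881, θ₂=-0.450, ω₂=-1.963, θ₃=0.112, ω₃=0.368
apply F[12]=+20.000 → step 13: x=0.422, v=3.274, θ₁=-0.437, ω₁=-4.342, θ₂=-0.487, ω₂=-1.732, θ₃=0.118, ω₃=0.192
apply F[13]=+20.000 → step 14: x=0.489, v=3.468, θ₁=-0.528, ω₁=-4.744, θ₂=-0.520, ω₂=-1.522, θ₃=0.119, ω₃=-0.054
apply F[14]=+20.000 → step 15: x=0.560, v=3.632, θ₁=-0.626, ω₁=-5.047, θ₂=-0.549, ω₂=-1.419, θ₃=0.115, ω₃=-0.360
apply F[15]=+20.000 → step 16: x=0.634, v=3.770, θ₁=-0.729, ω₁=-5.228, θ₂=-0.578, ω₂=-1.491, θ₃=0.105, ω₃=-0.705
apply F[16]=+20.000 → step 17: x=0.711, v=3.888, θ₁=-0.834, ω₁=-5.293, θ₂=-0.610, ω₂=-1.760, θ₃=0.087, ω₃=-1.064
apply F[17]=+20.000 → step 18: x=0.790, v=3.992, θ₁=-0.940, ω₁=-5.264, θ₂=-0.649, ω₂=-2.203, θ₃=0.062, ω₃=-1.425
apply F[18]=+20.000 → step 19: x=0.870, v=4.088, θ₁=-1.044, ω₁=-5.161, θ₂=-0.699, ω₂=-2.776, θ₃=0.030, ω₃=-1.786
apply F[19]=+20.000 → step 20: x=0.953, v=4.176, θ₁=-1.146, ω₁=-4.997, θ₂=-0.761, ω₂=-3.437, θ₃=-0.009, ω₃=-2.153
apply F[20]=+20.000 → step 21: x=1.037, v=4.256, θ₁=-1.244, ω₁=-4.778, θ₂=-0.837, ω₂=-4.145, θ₃=-0.056, ω₃=-2.541
apply F[21]=+20.000 → step 22: x=1.123, v=4.326, θ₁=-1.337, ω₁=-4.506, θ₂=-0.927, ω₂=-4.863, θ₃=-0.111, ω₃=-2.965
apply F[22]=+20.000 → step 23: x=1.210, v=4.384, θ₁=-1.424, ω₁=-4.189, θ₂=-1.031, ω₂=-5.550, θ₃=-0.175, ω₃=-3.442
apply F[23]=+20.000 → step 24: x=1.298, v=4.426, θ₁=-1.504, ω₁=-3.844, θ₂=-1.148, ω₂=-6.156, θ₃=-0.249, ω₃=-3.990
apply F[24]=+20.000 → step 25: x=1.387, v=4.448, θ₁=-1.578, ω₁=-3.504, θ₂=-1.276, ω₂=-6.615, θ₃=-0.335, ω₃=-4.624
apply F[25]=+20.000 → step 26: x=1.476, v=4.450, θ₁=-1.645, ω₁=-3.221, θ₂=-1.411, ω₂=-6.838, θ₃=-0.435, ω₃=-5.347
apply F[26]=+20.000 → step 27: x=1.565, v=4.434, θ₁=-1.707, ω₁=-3.054, θ₂=-1.548, ω₂=-6.729, θ₃=-0.550, ω₃=-6.145
apply F[27]=+20.000 → step 28: x=1.653, v=4.406, θ₁=-1.768, ω₁=-3.042, θ₂=-1.678, ω₂=-6.216, θ₃=-0.681, ω₃=-6.985
apply F[28]=-20.000 → step 29: x=1.738, v=4.032, θ₁=-1.832, ω₁=-3.363, θ₂=-1.794, ω₂=-5.379, θ₃=-0.825, ω₃=-7.421
apply F[29]=-20.000 → step 30: x=1.815, v=3.649, θ₁=-1.903, ω₁=-3.768, θ₂=-1.892, ω₂=-4.405, θ₃=-0.978, ω₃=-7.855
apply F[30]=-20.000 → step 31: x=1.884, v=3.244, θ₁=-1.983, ω₁=-4.231, θ₂=-1.969, ω₂=-3.332, θ₃=-1.139, ω₃=-8.316
apply F[31]=-20.000 → step 32: x=1.944, v=2.801, θ₁=-2.072, ω₁=-4.718, θ₂=-2.025, ω₂=-2.229, θ₃=-1.311, ω₃=-8.839
apply F[32]=-20.000 → step 33: x=1.995, v=2.300, θ₁=-2.171, ω₁=-5.146, θ₂=-2.060, ω₂=-1.275, θ₃=-1.494, ω₃=-9.442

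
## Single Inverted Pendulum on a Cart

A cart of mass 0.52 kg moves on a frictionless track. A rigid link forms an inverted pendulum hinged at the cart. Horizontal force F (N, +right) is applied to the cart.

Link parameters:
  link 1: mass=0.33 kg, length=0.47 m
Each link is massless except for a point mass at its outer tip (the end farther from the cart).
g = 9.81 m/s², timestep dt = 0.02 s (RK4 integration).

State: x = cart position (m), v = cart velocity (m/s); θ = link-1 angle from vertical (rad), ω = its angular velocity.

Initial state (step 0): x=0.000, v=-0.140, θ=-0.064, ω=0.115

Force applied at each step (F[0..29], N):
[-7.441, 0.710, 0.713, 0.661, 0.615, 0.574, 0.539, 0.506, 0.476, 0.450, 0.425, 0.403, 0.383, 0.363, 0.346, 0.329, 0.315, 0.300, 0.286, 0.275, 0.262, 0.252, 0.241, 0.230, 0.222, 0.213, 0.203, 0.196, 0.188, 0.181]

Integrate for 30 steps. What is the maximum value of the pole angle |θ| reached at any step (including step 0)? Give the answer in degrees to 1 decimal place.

apply F[0]=-7.441 → step 1: x=-0.006, v=-0.418, θ=-0.056, ω=0.680
apply F[1]=+0.710 → step 2: x=-0.014, v=-0.385, θ=-0.043, ω=0.589
apply F[2]=+0.713 → step 3: x=-0.021, v=-0.353, θ=-0.032, ω=0.505
apply F[3]=+0.661 → step 4: x=-0.028, v=-0.324, θ=-0.023, ω=0.432
apply F[4]=+0.615 → step 5: x=-0.034, v=-0.298, θ=-0.015, ω=0.369
apply F[5]=+0.574 → step 6: x=-0.040, v=-0.274, θ=-0.008, ω=0.314
apply F[6]=+0.539 → step 7: x=-0.045, v=-0.253, θ=-0.003, ω=0.266
apply F[7]=+0.506 → step 8: x=-0.050, v=-0.234, θ=0.002, ω=0.225
apply F[8]=+0.476 → step 9: x=-0.054, v=-0.216, θ=0.007, ω=0.189
apply F[9]=+0.450 → step 10: x=-0.058, v=-0.200, θ=0.010, ω=0.158
apply F[10]=+0.425 → step 11: x=-0.062, v=-0.185, θ=0.013, ω=0.131
apply F[11]=+0.403 → step 12: x=-0.066, v=-0.171, θ=0.015, ω=0.107
apply F[12]=+0.383 → step 13: x=-0.069, v=-0.158, θ=0.017, ω=0.087
apply F[13]=+0.363 → step 14: x=-0.072, v=-0.146, θ=0.019, ω=0.070
apply F[14]=+0.346 → step 15: x=-0.075, v=-0.136, θ=0.020, ω=0.055
apply F[15]=+0.329 → step 16: x=-0.078, v=-0.125, θ=0.021, ω=0.042
apply F[16]=+0.315 → step 17: x=-0.080, v=-0.116, θ=0.022, ω=0.030
apply F[17]=+0.300 → step 18: x=-0.082, v=-0.107, θ=0.022, ω=0.021
apply F[18]=+0.286 → step 19: x=-0.084, v=-0.099, θ=0.023, ω=0.013
apply F[19]=+0.275 → step 20: x=-0.086, v=-0.091, θ=0.023, ω=0.006
apply F[20]=+0.262 → step 21: x=-0.088, v=-0.084, θ=0.023, ω=-0.000
apply F[21]=+0.252 → step 22: x=-0.090, v=-0.077, θ=0.023, ω=-0.005
apply F[22]=+0.241 → step 23: x=-0.091, v=-0.071, θ=0.023, ω=-0.010
apply F[23]=+0.230 → step 24: x=-0.092, v=-0.065, θ=0.022, ω=-0.013
apply F[24]=+0.222 → step 25: x=-0.094, v=-0.059, θ=0.022, ω=-0.016
apply F[25]=+0.213 → step 26: x=-0.095, v=-0.053, θ=0.022, ω=-0.019
apply F[26]=+0.203 → step 27: x=-0.096, v=-0.048, θ=0.021, ω=-0.021
apply F[27]=+0.196 → step 28: x=-0.097, v=-0.043, θ=0.021, ω=-0.023
apply F[28]=+0.188 → step 29: x=-0.098, v=-0.039, θ=0.020, ω=-0.024
apply F[29]=+0.181 → step 30: x=-0.098, v=-0.034, θ=0.020, ω=-0.025
Max |angle| over trajectory = 0.064 rad = 3.7°.

Answer: 3.7°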